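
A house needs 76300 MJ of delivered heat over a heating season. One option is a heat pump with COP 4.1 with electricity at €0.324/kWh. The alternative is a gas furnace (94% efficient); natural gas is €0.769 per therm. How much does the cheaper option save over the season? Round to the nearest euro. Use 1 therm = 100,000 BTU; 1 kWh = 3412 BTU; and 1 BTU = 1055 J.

€1083

Heat load = 76300 MJ = 76,300,000,000 J / 1055 = 72,322,275 BTU
Gas: input = 72,322,275 / 0.94 = 76,938,590 BTU = 769.4 therm → 769.4 × €0.769 = €591.66
Heat pump: 72,322,275 BTU / 3412 = 21,200 kWh heat; / 4.1 = 5,170 kWh in → × €0.324 = €1,675.04
Difference = |€591.66 − €1,675.04| = €1,083.38 ≈ €1083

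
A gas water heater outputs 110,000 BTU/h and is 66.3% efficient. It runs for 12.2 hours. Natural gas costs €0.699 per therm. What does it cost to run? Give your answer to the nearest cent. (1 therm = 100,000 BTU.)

Heat delivered = 110,000 BTU/h × 12.2 h = 1,342,000 BTU
Gas input = 1,342,000 / 0.663 = 2,024,133 BTU
= 2,024,133 / 100,000 = 20.24 therm
Cost = 20.24 × €0.699/therm = €14.15

€14.15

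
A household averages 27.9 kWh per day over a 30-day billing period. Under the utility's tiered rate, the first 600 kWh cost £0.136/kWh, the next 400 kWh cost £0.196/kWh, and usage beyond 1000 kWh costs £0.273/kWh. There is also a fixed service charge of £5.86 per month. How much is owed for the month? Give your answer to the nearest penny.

£133.91

Usage = 27.9 kWh/day × 30 days = 837 kWh
First 600 kWh × £0.136 = £81.60
Next 237 kWh × £0.196 = £46.45
Remaining tier: 0 kWh (not reached)
Energy charge = £128.05; + service £5.86 = £133.91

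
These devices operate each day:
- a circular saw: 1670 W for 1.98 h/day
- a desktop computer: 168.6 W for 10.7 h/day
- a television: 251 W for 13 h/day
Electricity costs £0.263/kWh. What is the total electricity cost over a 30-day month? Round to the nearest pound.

£66

circular saw: 1670 W × 1.98 h × 30 d = 99,198 Wh = 99.2 kWh
desktop computer: 168.6 W × 10.7 h × 30 d = 54,121 Wh = 54.12 kWh
television: 251 W × 13 h × 30 d = 97,890 Wh = 97.89 kWh
Total energy = 99.2 + 54.12 + 97.89 = 251.2 kWh
Cost = 251.2 kWh × £0.263 = £66.07 ≈ £66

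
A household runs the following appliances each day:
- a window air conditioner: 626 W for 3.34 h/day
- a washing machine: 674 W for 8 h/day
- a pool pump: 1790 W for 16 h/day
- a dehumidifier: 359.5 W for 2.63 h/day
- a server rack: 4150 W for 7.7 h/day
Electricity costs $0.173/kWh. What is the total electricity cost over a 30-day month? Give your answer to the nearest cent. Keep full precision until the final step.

$358.23

window air conditioner: 626 W × 3.34 h × 30 d = 62,725 Wh = 62.73 kWh
washing machine: 674 W × 8 h × 30 d = 161,760 Wh = 161.8 kWh
pool pump: 1790 W × 16 h × 30 d = 859,200 Wh = 859.2 kWh
dehumidifier: 359.5 W × 2.63 h × 30 d = 28,365 Wh = 28.36 kWh
server rack: 4150 W × 7.7 h × 30 d = 958,650 Wh = 958.6 kWh
Total energy = 62.73 + 161.8 + 859.2 + 28.36 + 958.6 = 2,071 kWh
Cost = 2,071 kWh × $0.173 = $358.23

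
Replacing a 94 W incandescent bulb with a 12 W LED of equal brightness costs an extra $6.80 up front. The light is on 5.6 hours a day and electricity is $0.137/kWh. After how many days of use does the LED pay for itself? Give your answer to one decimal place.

108.1 days

Power saved = 94 − 12 = 82 W
Daily energy saved = 82 W × 5.6 h = 459.2 Wh = 0.4592 kWh
Daily savings = 0.4592 × $0.137 = $0.0629
Payback = $6.80 / $0.0629 per day = 108.1 days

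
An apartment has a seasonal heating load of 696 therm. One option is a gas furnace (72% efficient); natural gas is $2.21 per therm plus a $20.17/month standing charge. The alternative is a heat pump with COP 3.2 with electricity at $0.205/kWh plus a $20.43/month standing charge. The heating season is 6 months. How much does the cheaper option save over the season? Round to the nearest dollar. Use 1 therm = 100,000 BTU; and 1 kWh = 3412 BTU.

$828

Heat load = 696 therm × 100,000 = 69,600,000 BTU
Gas: input = 69,600,000 / 0.72 = 96,666,667 BTU = 966.7 therm → 966.7 × $2.21 = $2,136.33; + 6 × $20.17 standing = $2,257.35
Heat pump: 69,600,000 BTU / 3412 = 20,400 kWh heat; / 3.2 = 6,375 kWh in → × $0.205 = $1,306.78; + 6 × $20.43 standing = $1,429.36
Difference = |$2,257.35 − $1,429.36| = $827.99 ≈ $828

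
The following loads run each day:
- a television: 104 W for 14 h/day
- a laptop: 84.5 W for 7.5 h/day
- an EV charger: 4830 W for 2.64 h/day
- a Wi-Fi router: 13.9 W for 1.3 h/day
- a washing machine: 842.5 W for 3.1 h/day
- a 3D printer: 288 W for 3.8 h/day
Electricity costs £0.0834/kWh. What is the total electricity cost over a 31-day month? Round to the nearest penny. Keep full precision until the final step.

television: 104 W × 14 h × 31 d = 45,136 Wh = 45.14 kWh
laptop: 84.5 W × 7.5 h × 31 d = 19,646 Wh = 19.65 kWh
EV charger: 4830 W × 2.64 h × 31 d = 395,287 Wh = 395.3 kWh
Wi-Fi router: 13.9 W × 1.3 h × 31 d = 560 Wh = 0.5602 kWh
washing machine: 842.5 W × 3.1 h × 31 d = 80,964 Wh = 80.96 kWh
3D printer: 288 W × 3.8 h × 31 d = 33,926 Wh = 33.93 kWh
Total energy = 45.14 + 19.65 + 395.3 + 0.5602 + 80.96 + 33.93 = 575.5 kWh
Cost = 575.5 kWh × £0.0834 = £48.00

£48.00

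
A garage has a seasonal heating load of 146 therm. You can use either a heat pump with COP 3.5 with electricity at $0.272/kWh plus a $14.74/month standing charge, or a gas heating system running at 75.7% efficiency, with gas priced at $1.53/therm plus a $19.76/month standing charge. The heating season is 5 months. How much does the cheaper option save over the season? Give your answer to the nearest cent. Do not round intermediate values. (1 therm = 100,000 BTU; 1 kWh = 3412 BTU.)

Heat load = 146 therm × 100,000 = 14,600,000 BTU
Gas: input = 14,600,000 / 0.757 = 19,286,658 BTU = 192.9 therm → 192.9 × $1.53 = $295.09; + 5 × $19.76 standing = $393.89
Heat pump: 14,600,000 BTU / 3412 = 4,279 kWh heat; / 3.5 = 1,223 kWh in → × $0.272 = $332.54; + 5 × $14.74 standing = $406.24
Difference = |$393.89 − $406.24| = $12.35

$12.35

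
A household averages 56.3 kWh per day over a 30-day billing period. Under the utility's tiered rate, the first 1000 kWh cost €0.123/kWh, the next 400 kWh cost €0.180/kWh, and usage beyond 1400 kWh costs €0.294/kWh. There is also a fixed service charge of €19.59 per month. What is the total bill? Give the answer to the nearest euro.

Usage = 56.3 kWh/day × 30 days = 1689 kWh
First 1000 kWh × €0.123 = €123.00
Next 400 kWh × €0.180 = €72.00
Remaining 289 kWh × €0.294 = €84.97
Energy charge = €279.97; + service €19.59 = €299.56 ≈ €300

€300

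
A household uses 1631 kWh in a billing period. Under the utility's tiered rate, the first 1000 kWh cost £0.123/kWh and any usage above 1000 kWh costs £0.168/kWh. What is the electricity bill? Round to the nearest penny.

£229.01

First 1000 kWh × £0.123 = £123.00
Remaining 631 kWh × £0.168 = £106.01
Total = £229.01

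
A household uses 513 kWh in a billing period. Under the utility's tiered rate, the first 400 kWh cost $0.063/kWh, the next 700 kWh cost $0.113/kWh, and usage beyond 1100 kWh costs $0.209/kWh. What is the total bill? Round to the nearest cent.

$37.97

First 400 kWh × $0.063 = $25.20
Next 113 kWh × $0.113 = $12.77
Remaining tier: 0 kWh (not reached)
Total = $37.97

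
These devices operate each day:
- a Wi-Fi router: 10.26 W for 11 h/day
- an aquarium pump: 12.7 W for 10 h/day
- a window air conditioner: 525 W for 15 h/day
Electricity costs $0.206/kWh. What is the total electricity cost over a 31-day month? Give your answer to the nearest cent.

Wi-Fi router: 10.26 W × 11 h × 31 d = 3,499 Wh = 3.499 kWh
aquarium pump: 12.7 W × 10 h × 31 d = 3,937 Wh = 3.937 kWh
window air conditioner: 525 W × 15 h × 31 d = 244,125 Wh = 244.1 kWh
Total energy = 3.499 + 3.937 + 244.1 = 251.6 kWh
Cost = 251.6 kWh × $0.206 = $51.82

$51.82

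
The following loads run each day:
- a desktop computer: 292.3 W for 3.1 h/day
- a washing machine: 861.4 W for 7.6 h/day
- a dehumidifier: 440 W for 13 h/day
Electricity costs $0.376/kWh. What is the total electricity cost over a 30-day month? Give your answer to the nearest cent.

$148.59

desktop computer: 292.3 W × 3.1 h × 30 d = 27,184 Wh = 27.18 kWh
washing machine: 861.4 W × 7.6 h × 30 d = 196,399 Wh = 196.4 kWh
dehumidifier: 440 W × 13 h × 30 d = 171,600 Wh = 171.6 kWh
Total energy = 27.18 + 196.4 + 171.6 = 395.2 kWh
Cost = 395.2 kWh × $0.376 = $148.59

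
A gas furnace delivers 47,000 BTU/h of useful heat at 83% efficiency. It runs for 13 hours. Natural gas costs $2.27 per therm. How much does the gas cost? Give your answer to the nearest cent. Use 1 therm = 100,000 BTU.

$16.71

Heat delivered = 47,000 BTU/h × 13 h = 611,000 BTU
Gas input = 611,000 / 0.83 = 736,145 BTU
= 736,145 / 100,000 = 7.361 therm
Cost = 7.361 × $2.27/therm = $16.71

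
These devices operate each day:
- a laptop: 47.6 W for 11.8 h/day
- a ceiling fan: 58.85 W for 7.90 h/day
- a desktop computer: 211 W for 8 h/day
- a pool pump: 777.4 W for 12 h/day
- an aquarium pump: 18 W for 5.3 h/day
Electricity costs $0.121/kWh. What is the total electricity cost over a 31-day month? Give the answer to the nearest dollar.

$46

laptop: 47.6 W × 11.8 h × 31 d = 17,412 Wh = 17.41 kWh
ceiling fan: 58.85 W × 7.90 h × 31 d = 14,412 Wh = 14.41 kWh
desktop computer: 211 W × 8 h × 31 d = 52,328 Wh = 52.33 kWh
pool pump: 777.4 W × 12 h × 31 d = 289,193 Wh = 289.2 kWh
aquarium pump: 18 W × 5.3 h × 31 d = 2,957 Wh = 2.957 kWh
Total energy = 17.41 + 14.41 + 52.33 + 289.2 + 2.957 = 376.3 kWh
Cost = 376.3 kWh × $0.121 = $45.53 ≈ $46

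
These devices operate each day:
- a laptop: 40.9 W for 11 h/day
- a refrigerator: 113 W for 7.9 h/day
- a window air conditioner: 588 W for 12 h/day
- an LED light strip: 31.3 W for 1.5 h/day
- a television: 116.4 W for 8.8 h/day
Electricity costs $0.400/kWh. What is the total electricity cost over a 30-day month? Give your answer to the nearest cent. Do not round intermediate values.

$113.64

laptop: 40.9 W × 11 h × 30 d = 13,497 Wh = 13.5 kWh
refrigerator: 113 W × 7.9 h × 30 d = 26,781 Wh = 26.78 kWh
window air conditioner: 588 W × 12 h × 30 d = 211,680 Wh = 211.7 kWh
LED light strip: 31.3 W × 1.5 h × 30 d = 1,408 Wh = 1.409 kWh
television: 116.4 W × 8.8 h × 30 d = 30,730 Wh = 30.73 kWh
Total energy = 13.5 + 26.78 + 211.7 + 1.409 + 30.73 = 284.1 kWh
Cost = 284.1 kWh × $0.400 = $113.64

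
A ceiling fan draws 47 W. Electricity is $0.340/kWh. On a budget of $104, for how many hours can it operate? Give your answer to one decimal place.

Energy budget = $104 / $0.340 per kWh = 305.9 kWh = 305,882 Wh
Runtime = 305,882 Wh / 47 W = 6,508 h

6508.1 h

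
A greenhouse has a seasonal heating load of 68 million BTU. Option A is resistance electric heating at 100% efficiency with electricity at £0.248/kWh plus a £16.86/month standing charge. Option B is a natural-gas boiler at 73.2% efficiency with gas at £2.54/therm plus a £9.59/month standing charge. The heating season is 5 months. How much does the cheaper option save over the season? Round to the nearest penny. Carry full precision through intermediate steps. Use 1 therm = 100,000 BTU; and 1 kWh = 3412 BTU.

£2619.34

Heat load = 68 × 10⁶ BTU = 68,000,000 BTU
Gas: input = 68,000,000 / 0.732 = 92,896,175 BTU = 929 therm → 929 × £2.54 = £2,359.56; + 5 × £9.59 standing = £2,407.51
Electric: 68,000,000 BTU / 3412 = 19,930 kWh → × £0.248 = £4,942.56; + 5 × £16.86 standing = £5,026.86
Difference = |£2,407.51 − £5,026.86| = £2,619.34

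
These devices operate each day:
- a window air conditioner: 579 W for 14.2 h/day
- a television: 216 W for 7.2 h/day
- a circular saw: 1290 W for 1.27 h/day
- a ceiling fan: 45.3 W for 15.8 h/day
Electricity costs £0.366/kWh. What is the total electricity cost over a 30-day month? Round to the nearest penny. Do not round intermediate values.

window air conditioner: 579 W × 14.2 h × 30 d = 246,654 Wh = 246.7 kWh
television: 216 W × 7.2 h × 30 d = 46,656 Wh = 46.66 kWh
circular saw: 1290 W × 1.27 h × 30 d = 49,149 Wh = 49.15 kWh
ceiling fan: 45.3 W × 15.8 h × 30 d = 21,472 Wh = 21.47 kWh
Total energy = 246.7 + 46.66 + 49.15 + 21.47 = 363.9 kWh
Cost = 363.9 kWh × £0.366 = £133.20

£133.20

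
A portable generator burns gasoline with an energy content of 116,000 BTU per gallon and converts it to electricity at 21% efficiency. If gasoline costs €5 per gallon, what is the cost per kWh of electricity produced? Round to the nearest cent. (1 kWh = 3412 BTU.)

Electrical output per gallon = 116,000 BTU × 0.21 / 3412 BTU/kWh = 7.14 kWh
Cost per kWh = €5 / 7.14 kWh = €0.700

€0.70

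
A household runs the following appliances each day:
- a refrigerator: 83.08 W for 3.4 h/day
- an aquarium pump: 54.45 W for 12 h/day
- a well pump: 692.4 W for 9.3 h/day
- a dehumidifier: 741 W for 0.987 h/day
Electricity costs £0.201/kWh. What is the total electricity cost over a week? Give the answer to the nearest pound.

£11

refrigerator: 83.08 W × 3.4 h × 7 d = 1,977 Wh = 1.977 kWh
aquarium pump: 54.45 W × 12 h × 7 d = 4,574 Wh = 4.574 kWh
well pump: 692.4 W × 9.3 h × 7 d = 45,075 Wh = 45.08 kWh
dehumidifier: 741 W × 0.987 h × 7 d = 5,120 Wh = 5.12 kWh
Total energy = 1.977 + 4.574 + 45.08 + 5.12 = 56.75 kWh
Cost = 56.75 kWh × £0.201 = £11.41 ≈ £11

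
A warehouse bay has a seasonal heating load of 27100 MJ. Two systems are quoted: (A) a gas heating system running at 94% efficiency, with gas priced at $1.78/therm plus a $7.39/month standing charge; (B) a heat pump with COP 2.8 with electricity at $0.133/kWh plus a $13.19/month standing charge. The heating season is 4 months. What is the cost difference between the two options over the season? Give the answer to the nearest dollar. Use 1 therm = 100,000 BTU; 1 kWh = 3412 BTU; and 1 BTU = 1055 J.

$106

Heat load = 27100 MJ = 27,100,000,000 J / 1055 = 25,687,204 BTU
Gas: input = 25,687,204 / 0.94 = 27,326,813 BTU = 273.3 therm → 273.3 × $1.78 = $486.42; + 4 × $7.39 standing = $515.98
Heat pump: 25,687,204 BTU / 3412 = 7,528 kWh heat; / 2.8 = 2,689 kWh in → × $0.133 = $357.60; + 4 × $13.19 standing = $410.36
Difference = |$515.98 − $410.36| = $105.61 ≈ $106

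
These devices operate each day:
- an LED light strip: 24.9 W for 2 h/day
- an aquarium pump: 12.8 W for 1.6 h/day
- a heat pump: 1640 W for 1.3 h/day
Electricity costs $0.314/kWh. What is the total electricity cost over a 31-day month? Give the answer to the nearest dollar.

$21

LED light strip: 24.9 W × 2 h × 31 d = 1,544 Wh = 1.544 kWh
aquarium pump: 12.8 W × 1.6 h × 31 d = 635 Wh = 0.6349 kWh
heat pump: 1640 W × 1.3 h × 31 d = 66,092 Wh = 66.09 kWh
Total energy = 1.544 + 0.6349 + 66.09 = 68.27 kWh
Cost = 68.27 kWh × $0.314 = $21.44 ≈ $21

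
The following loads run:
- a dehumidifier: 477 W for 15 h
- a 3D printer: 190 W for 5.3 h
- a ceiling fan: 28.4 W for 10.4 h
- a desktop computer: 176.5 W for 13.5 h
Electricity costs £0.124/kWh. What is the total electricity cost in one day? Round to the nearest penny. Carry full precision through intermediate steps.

£1.34

dehumidifier: 477 W × 15 h = 7,155 Wh = 7.155 kWh
3D printer: 190 W × 5.3 h = 1,007 Wh = 1.007 kWh
ceiling fan: 28.4 W × 10.4 h = 295 Wh = 0.2954 kWh
desktop computer: 176.5 W × 13.5 h = 2,383 Wh = 2.383 kWh
Total energy = 7.155 + 1.007 + 0.2954 + 2.383 = 10.84 kWh
Cost = 10.84 kWh × £0.124 = £1.34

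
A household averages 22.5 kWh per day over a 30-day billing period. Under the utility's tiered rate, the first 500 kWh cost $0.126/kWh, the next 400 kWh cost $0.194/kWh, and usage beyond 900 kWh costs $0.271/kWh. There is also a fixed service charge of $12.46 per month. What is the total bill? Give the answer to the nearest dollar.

Usage = 22.5 kWh/day × 30 days = 675 kWh
First 500 kWh × $0.126 = $63.00
Next 175 kWh × $0.194 = $33.95
Remaining tier: 0 kWh (not reached)
Energy charge = $96.95; + service $12.46 = $109.41 ≈ $109

$109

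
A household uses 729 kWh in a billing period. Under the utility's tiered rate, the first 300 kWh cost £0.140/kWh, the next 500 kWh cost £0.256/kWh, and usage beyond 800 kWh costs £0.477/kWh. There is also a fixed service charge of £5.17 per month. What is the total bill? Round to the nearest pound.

First 300 kWh × £0.140 = £42.00
Next 429 kWh × £0.256 = £109.82
Remaining tier: 0 kWh (not reached)
Energy charge = £151.82; + service £5.17 = £156.99 ≈ £157

£157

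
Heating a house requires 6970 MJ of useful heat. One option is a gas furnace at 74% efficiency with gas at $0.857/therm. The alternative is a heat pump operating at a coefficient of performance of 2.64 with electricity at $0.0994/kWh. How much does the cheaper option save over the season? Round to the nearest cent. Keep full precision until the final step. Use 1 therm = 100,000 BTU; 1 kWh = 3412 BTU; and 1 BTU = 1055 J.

Heat load = 6970 MJ = 6,970,000,000 J / 1055 = 6,606,635 BTU
Gas: input = 6,606,635 / 0.74 = 8,927,885 BTU = 89.28 therm → 89.28 × $0.857 = $76.51
Heat pump: 6,606,635 BTU / 3412 = 1,936 kWh heat; / 2.64 = 733.4 kWh in → × $0.0994 = $72.90
Difference = |$76.51 − $72.90| = $3.61

$3.61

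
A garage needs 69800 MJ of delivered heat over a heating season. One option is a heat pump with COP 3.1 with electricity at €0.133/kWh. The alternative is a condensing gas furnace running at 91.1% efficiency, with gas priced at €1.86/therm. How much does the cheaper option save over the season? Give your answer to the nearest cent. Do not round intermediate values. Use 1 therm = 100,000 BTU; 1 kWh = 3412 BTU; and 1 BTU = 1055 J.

Heat load = 69800 MJ = 69,800,000,000 J / 1055 = 66,161,137 BTU
Gas: input = 66,161,137 / 0.911 = 72,624,739 BTU = 726.2 therm → 726.2 × €1.86 = €1,350.82
Heat pump: 66,161,137 BTU / 3412 = 19,390 kWh heat; / 3.1 = 6,255 kWh in → × €0.133 = €831.92
Difference = |€1,350.82 − €831.92| = €518.90

€518.90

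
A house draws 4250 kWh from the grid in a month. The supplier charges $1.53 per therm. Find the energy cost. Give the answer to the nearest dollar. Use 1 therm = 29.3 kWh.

$222

4250 kWh × (0.03413 therm/kWh) = 145.1 therm
Cost = 145.1 therm × $1.53/therm = $221.93 ≈ $222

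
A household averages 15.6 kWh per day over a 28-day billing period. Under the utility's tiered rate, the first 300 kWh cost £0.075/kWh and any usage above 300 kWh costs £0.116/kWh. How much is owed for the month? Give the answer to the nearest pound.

Usage = 15.6 kWh/day × 28 days = 436.8 kWh
First 300 kWh × £0.075 = £22.50
Remaining 136.8 kWh × £0.116 = £15.87
Total = £38.37 ≈ £38

£38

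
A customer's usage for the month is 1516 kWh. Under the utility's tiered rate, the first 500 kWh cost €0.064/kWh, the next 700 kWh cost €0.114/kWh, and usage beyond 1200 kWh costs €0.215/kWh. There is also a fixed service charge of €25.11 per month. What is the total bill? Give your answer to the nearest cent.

€204.85

First 500 kWh × €0.064 = €32.00
Next 700 kWh × €0.114 = €79.80
Remaining 316 kWh × €0.215 = €67.94
Energy charge = €179.74; + service €25.11 = €204.85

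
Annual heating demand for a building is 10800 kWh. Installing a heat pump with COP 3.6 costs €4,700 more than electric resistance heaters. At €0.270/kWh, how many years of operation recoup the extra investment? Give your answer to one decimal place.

2.2 years

Resistance: 10800 kWh × €0.270 = €2,916.00/yr
Heat pump: 10800 / 3.6 = 3000 kWh in → × €0.270 = €810.00/yr
Annual savings = €2,106.00
Payback = €4,700 / €2,106.00 = 2.23 years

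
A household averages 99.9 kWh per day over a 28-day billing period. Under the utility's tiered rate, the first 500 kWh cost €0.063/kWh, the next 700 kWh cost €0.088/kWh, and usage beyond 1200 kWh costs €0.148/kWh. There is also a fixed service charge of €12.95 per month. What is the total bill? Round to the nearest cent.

Usage = 99.9 kWh/day × 28 days = 2797.2 kWh
First 500 kWh × €0.063 = €31.50
Next 700 kWh × €0.088 = €61.60
Remaining 1597.2 kWh × €0.148 = €236.39
Energy charge = €329.49; + service €12.95 = €342.44

€342.44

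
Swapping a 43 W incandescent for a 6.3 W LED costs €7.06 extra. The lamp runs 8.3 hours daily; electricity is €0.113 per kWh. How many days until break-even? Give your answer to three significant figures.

205 days

Power saved = 43 − 6.3 = 36.7 W
Daily energy saved = 36.7 W × 8.3 h = 304.6 Wh = 0.30461 kWh
Daily savings = 0.30461 × €0.113 = €0.0344
Payback = €7.06 / €0.0344 per day = 205.1 days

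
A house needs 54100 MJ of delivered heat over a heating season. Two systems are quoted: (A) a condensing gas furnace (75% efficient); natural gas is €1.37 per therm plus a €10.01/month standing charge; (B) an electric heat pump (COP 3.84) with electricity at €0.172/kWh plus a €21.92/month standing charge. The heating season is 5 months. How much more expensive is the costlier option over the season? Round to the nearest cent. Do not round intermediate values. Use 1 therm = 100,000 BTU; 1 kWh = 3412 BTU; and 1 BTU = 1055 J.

€203.97

Heat load = 54100 MJ = 54,100,000,000 J / 1055 = 51,279,621 BTU
Gas: input = 51,279,621 / 0.75 = 68,372,828 BTU = 683.7 therm → 683.7 × €1.37 = €936.71; + 5 × €10.01 standing = €986.76
Heat pump: 51,279,621 BTU / 3412 = 15,030 kWh heat; / 3.84 = 3,914 kWh in → × €0.172 = €673.18; + 5 × €21.92 standing = €782.78
Difference = |€986.76 − €782.78| = €203.97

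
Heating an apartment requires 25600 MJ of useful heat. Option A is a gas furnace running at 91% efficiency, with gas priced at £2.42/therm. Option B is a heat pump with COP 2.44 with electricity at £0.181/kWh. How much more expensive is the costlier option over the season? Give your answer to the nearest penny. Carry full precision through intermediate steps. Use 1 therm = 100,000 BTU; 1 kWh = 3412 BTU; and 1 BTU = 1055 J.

£117.75

Heat load = 25600 MJ = 25,600,000,000 J / 1055 = 24,265,403 BTU
Gas: input = 24,265,403 / 0.91 = 26,665,278 BTU = 266.7 therm → 266.7 × £2.42 = £645.30
Heat pump: 24,265,403 BTU / 3412 = 7,112 kWh heat; / 2.44 = 2,915 kWh in → × £0.181 = £527.55
Difference = |£645.30 − £527.55| = £117.75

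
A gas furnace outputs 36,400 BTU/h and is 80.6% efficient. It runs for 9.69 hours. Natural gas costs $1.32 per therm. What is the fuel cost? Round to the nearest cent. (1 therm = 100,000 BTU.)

$5.78

Heat delivered = 36,400 BTU/h × 9.69 h = 352,716 BTU
Gas input = 352,716 / 0.806 = 437,613 BTU
= 437,613 / 100,000 = 4.376 therm
Cost = 4.376 × $1.32/therm = $5.78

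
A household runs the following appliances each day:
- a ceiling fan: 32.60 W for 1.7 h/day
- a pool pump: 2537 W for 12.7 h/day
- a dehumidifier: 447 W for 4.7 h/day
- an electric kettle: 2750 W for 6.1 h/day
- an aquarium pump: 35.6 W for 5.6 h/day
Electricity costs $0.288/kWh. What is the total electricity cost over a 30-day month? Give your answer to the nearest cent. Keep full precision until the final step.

$443.67

ceiling fan: 32.60 W × 1.7 h × 30 d = 1,663 Wh = 1.663 kWh
pool pump: 2537 W × 12.7 h × 30 d = 966,597 Wh = 966.6 kWh
dehumidifier: 447 W × 4.7 h × 30 d = 63,027 Wh = 63.03 kWh
electric kettle: 2750 W × 6.1 h × 30 d = 503,250 Wh = 503.2 kWh
aquarium pump: 35.6 W × 5.6 h × 30 d = 5,981 Wh = 5.981 kWh
Total energy = 1.663 + 966.6 + 63.03 + 503.2 + 5.981 = 1,541 kWh
Cost = 1,541 kWh × $0.288 = $443.67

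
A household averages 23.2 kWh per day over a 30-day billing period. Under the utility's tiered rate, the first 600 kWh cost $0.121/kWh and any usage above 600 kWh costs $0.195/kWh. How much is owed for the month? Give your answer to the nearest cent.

Usage = 23.2 kWh/day × 30 days = 696 kWh
First 600 kWh × $0.121 = $72.60
Remaining 96 kWh × $0.195 = $18.72
Total = $91.32

$91.32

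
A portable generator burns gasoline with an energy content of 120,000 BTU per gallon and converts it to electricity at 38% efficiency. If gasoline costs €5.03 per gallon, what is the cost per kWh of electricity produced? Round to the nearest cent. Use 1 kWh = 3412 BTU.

Electrical output per gallon = 120,000 BTU × 0.38 / 3412 BTU/kWh = 13.36 kWh
Cost per kWh = €5.03 / 13.36 kWh = €0.376

€0.38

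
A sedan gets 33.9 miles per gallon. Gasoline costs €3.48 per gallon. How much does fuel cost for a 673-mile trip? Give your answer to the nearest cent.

€69.09

Fuel = 673 mi / 33.9 mpg = 19.85 gal
Cost = 19.85 gal × €3.48/gal = €69.09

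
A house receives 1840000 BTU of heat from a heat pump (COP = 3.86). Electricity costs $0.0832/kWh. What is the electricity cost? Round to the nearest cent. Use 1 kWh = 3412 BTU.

Heat delivered = 1,840,000 BTU / 3412 = 539.3 kWh
Electrical input = 539.3 kWh / 3.86 = 139.7 kWh
Cost = 139.7 × $0.0832/kWh = $11.62

$11.62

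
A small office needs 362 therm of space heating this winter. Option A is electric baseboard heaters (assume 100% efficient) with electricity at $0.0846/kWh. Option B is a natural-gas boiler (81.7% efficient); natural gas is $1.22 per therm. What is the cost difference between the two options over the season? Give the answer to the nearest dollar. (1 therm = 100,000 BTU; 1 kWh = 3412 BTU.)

Heat load = 362 therm × 100,000 = 36,200,000 BTU
Gas: input = 36,200,000 / 0.817 = 44,308,446 BTU = 443.1 therm → 443.1 × $1.22 = $540.56
Electric: 36,200,000 BTU / 3412 = 10,610 kWh → × $0.0846 = $897.57
Difference = |$540.56 − $897.57| = $357.01 ≈ $357

$357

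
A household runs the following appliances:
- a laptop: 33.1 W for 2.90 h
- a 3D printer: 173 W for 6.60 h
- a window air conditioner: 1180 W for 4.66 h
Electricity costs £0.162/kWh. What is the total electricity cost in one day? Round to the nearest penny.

£1.09

laptop: 33.1 W × 2.90 h = 96 Wh = 0.09599 kWh
3D printer: 173 W × 6.60 h = 1,142 Wh = 1.142 kWh
window air conditioner: 1180 W × 4.66 h = 5,499 Wh = 5.499 kWh
Total energy = 0.09599 + 1.142 + 5.499 = 6.737 kWh
Cost = 6.737 kWh × £0.162 = £1.09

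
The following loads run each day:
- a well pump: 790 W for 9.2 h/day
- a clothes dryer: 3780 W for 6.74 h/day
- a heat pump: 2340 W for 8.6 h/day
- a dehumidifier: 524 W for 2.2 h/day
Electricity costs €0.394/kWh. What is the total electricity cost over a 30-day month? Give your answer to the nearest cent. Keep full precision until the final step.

€638.54

well pump: 790 W × 9.2 h × 30 d = 218,040 Wh = 218 kWh
clothes dryer: 3780 W × 6.74 h × 30 d = 764,316 Wh = 764.3 kWh
heat pump: 2340 W × 8.6 h × 30 d = 603,720 Wh = 603.7 kWh
dehumidifier: 524 W × 2.2 h × 30 d = 34,584 Wh = 34.58 kWh
Total energy = 218 + 764.3 + 603.7 + 34.58 = 1,621 kWh
Cost = 1,621 kWh × €0.394 = €638.54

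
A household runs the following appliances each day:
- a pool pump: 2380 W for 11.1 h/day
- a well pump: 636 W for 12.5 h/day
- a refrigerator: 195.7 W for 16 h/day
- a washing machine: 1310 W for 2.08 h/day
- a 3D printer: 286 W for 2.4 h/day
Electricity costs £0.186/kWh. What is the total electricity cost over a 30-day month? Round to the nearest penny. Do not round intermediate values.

£228.28

pool pump: 2380 W × 11.1 h × 30 d = 792,540 Wh = 792.5 kWh
well pump: 636 W × 12.5 h × 30 d = 238,500 Wh = 238.5 kWh
refrigerator: 195.7 W × 16 h × 30 d = 93,936 Wh = 93.94 kWh
washing machine: 1310 W × 2.08 h × 30 d = 81,744 Wh = 81.74 kWh
3D printer: 286 W × 2.4 h × 30 d = 20,592 Wh = 20.59 kWh
Total energy = 792.5 + 238.5 + 93.94 + 81.74 + 20.59 = 1,227 kWh
Cost = 1,227 kWh × £0.186 = £228.28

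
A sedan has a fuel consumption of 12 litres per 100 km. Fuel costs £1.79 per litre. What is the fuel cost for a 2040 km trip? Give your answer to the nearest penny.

£438.19

Fuel = 12 L/100 km × 2040 km / 100 = 244.8 L
Cost = 244.8 L × £1.79/L = £438.19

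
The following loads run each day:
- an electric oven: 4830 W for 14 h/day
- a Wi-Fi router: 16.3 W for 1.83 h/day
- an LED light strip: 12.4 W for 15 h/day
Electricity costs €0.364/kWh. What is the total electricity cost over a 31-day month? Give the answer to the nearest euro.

electric oven: 4830 W × 14 h × 31 d = 2,096,220 Wh = 2,096 kWh
Wi-Fi router: 16.3 W × 1.83 h × 31 d = 925 Wh = 0.9247 kWh
LED light strip: 12.4 W × 15 h × 31 d = 5,766 Wh = 5.766 kWh
Total energy = 2,096 + 0.9247 + 5.766 = 2,103 kWh
Cost = 2,103 kWh × €0.364 = €765.46 ≈ €765

€765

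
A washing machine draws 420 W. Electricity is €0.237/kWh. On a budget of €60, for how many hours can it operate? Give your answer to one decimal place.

Energy budget = €60 / €0.237 per kWh = 253.2 kWh = 253,165 Wh
Runtime = 253,165 Wh / 420 W = 602.8 h

602.8 h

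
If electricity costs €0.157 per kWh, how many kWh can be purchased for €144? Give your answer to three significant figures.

€144 / €0.157 per kWh = 917.2 kWh

917 kWh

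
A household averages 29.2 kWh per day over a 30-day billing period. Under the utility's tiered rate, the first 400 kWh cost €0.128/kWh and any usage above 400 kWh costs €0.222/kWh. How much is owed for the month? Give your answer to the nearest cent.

Usage = 29.2 kWh/day × 30 days = 876 kWh
First 400 kWh × €0.128 = €51.20
Remaining 476 kWh × €0.222 = €105.67
Total = €156.87

€156.87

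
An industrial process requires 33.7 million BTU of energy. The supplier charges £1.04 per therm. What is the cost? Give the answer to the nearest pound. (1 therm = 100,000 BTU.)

33.7 million BTU × (10 therm/million BTU) = 337 therm
Cost = 337 therm × £1.04/therm = £350.48 ≈ £350

£350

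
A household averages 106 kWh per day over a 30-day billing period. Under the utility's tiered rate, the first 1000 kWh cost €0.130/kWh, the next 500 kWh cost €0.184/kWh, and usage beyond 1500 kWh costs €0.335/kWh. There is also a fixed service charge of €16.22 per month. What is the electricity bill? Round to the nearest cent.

€801.02

Usage = 106 kWh/day × 30 days = 3180 kWh
First 1000 kWh × €0.130 = €130.00
Next 500 kWh × €0.184 = €92.00
Remaining 1680 kWh × €0.335 = €562.80
Energy charge = €784.80; + service €16.22 = €801.02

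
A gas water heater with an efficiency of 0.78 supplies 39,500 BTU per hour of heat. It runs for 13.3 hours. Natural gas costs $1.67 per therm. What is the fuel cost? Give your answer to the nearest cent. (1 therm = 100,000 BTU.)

$11.25

Heat delivered = 39,500 BTU/h × 13.3 h = 525,350 BTU
Gas input = 525,350 / 0.78 = 673,526 BTU
= 673,526 / 100,000 = 6.735 therm
Cost = 6.735 × $1.67/therm = $11.25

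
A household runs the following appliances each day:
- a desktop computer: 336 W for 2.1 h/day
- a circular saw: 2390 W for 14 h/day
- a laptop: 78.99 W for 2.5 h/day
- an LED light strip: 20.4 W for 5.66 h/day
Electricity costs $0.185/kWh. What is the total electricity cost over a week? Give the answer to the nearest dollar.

desktop computer: 336 W × 2.1 h × 7 d = 4,939 Wh = 4.939 kWh
circular saw: 2390 W × 14 h × 7 d = 234,220 Wh = 234.2 kWh
laptop: 78.99 W × 2.5 h × 7 d = 1,382 Wh = 1.382 kWh
LED light strip: 20.4 W × 5.66 h × 7 d = 808 Wh = 0.8082 kWh
Total energy = 4.939 + 234.2 + 1.382 + 0.8082 = 241.3 kWh
Cost = 241.3 kWh × $0.185 = $44.65 ≈ $45

$45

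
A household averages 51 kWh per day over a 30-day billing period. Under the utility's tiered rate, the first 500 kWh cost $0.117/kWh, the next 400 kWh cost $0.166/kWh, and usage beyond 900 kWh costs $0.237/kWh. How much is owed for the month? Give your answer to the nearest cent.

$274.21

Usage = 51 kWh/day × 30 days = 1530 kWh
First 500 kWh × $0.117 = $58.50
Next 400 kWh × $0.166 = $66.40
Remaining 630 kWh × $0.237 = $149.31
Total = $274.21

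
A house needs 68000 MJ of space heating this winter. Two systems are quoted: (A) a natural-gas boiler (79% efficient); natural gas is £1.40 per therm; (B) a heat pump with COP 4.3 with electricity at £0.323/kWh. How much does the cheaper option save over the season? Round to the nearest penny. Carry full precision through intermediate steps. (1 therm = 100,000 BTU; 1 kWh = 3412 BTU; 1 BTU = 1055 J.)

£276.76

Heat load = 68000 MJ = 68,000,000,000 J / 1055 = 64,454,976 BTU
Gas: input = 64,454,976 / 0.79 = 81,588,578 BTU = 815.9 therm → 815.9 × £1.40 = £1,142.24
Heat pump: 64,454,976 BTU / 3412 = 18,890 kWh heat; / 4.3 = 4,393 kWh in → × £0.323 = £1,419.00
Difference = |£1,142.24 − £1,419.00| = £276.76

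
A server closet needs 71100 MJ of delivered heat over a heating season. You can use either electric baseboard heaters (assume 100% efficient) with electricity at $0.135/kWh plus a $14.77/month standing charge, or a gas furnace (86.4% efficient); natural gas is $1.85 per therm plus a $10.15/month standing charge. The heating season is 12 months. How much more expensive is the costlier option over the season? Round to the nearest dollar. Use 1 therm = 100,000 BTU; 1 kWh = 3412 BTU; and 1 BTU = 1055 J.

Heat load = 71100 MJ = 71,100,000,000 J / 1055 = 67,393,365 BTU
Gas: input = 67,393,365 / 0.864 = 78,001,580 BTU = 780 therm → 780 × $1.85 = $1,443.03; + 12 × $10.15 standing = $1,564.83
Electric: 67,393,365 BTU / 3412 = 19,750 kWh → × $0.135 = $2,666.50; + 12 × $14.77 standing = $2,843.74
Difference = |$1,564.83 − $2,843.74| = $1,278.91 ≈ $1279

$1279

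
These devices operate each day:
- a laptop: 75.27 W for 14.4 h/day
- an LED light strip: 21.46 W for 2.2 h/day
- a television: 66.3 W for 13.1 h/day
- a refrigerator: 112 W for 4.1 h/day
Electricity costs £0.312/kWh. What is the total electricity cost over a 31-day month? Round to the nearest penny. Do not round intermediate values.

£23.78

laptop: 75.27 W × 14.4 h × 31 d = 33,601 Wh = 33.6 kWh
LED light strip: 21.46 W × 2.2 h × 31 d = 1,464 Wh = 1.464 kWh
television: 66.3 W × 13.1 h × 31 d = 26,924 Wh = 26.92 kWh
refrigerator: 112 W × 4.1 h × 31 d = 14,235 Wh = 14.24 kWh
Total energy = 33.6 + 1.464 + 26.92 + 14.24 = 76.22 kWh
Cost = 76.22 kWh × £0.312 = £23.78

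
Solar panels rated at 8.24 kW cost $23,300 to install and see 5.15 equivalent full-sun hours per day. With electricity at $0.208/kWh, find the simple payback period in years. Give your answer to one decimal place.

Daily generation = 8.24 kW × 5.15 h = 42.44 kWh
Annual generation = 42.44 × 365 = 15489 kWh
Annual savings = 15489 × $0.208 = $3,221.74
Payback = $23,300 / $3,221.74 = 7.23 years

7.2 years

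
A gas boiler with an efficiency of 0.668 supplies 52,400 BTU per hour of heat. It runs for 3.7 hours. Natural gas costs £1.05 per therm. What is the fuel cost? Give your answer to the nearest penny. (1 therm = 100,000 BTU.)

Heat delivered = 52,400 BTU/h × 3.7 h = 193,880 BTU
Gas input = 193,880 / 0.668 = 290,240 BTU
= 290,240 / 100,000 = 2.902 therm
Cost = 2.902 × £1.05/therm = £3.05

£3.05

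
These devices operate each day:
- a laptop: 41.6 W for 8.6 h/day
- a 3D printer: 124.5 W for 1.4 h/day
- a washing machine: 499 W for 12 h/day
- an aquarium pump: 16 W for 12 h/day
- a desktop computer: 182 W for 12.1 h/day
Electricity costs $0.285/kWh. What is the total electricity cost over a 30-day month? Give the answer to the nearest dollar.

laptop: 41.6 W × 8.6 h × 30 d = 10,733 Wh = 10.73 kWh
3D printer: 124.5 W × 1.4 h × 30 d = 5,229 Wh = 5.229 kWh
washing machine: 499 W × 12 h × 30 d = 179,640 Wh = 179.6 kWh
aquarium pump: 16 W × 12 h × 30 d = 5,760 Wh = 5.76 kWh
desktop computer: 182 W × 12.1 h × 30 d = 66,066 Wh = 66.07 kWh
Total energy = 10.73 + 5.229 + 179.6 + 5.76 + 66.07 = 267.4 kWh
Cost = 267.4 kWh × $0.285 = $76.22 ≈ $76

$76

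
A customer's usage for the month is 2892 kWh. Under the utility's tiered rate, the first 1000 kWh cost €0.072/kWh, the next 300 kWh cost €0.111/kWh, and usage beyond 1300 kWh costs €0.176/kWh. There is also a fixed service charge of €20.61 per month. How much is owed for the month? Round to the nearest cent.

€406.10

First 1000 kWh × €0.072 = €72.00
Next 300 kWh × €0.111 = €33.30
Remaining 1592 kWh × €0.176 = €280.19
Energy charge = €385.49; + service €20.61 = €406.10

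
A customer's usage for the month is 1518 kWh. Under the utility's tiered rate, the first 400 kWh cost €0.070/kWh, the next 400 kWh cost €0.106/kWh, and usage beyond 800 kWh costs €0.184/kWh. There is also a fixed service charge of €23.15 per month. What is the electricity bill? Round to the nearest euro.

€226

First 400 kWh × €0.070 = €28.00
Next 400 kWh × €0.106 = €42.40
Remaining 718 kWh × €0.184 = €132.11
Energy charge = €202.51; + service €23.15 = €225.66 ≈ €226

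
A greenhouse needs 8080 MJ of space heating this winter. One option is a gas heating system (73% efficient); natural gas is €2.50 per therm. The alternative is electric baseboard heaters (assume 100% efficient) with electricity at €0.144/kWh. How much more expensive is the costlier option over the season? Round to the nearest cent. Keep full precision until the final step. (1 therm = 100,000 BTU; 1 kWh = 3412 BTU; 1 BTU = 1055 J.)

Heat load = 8080 MJ = 8,080,000,000 J / 1055 = 7,658,768 BTU
Gas: input = 7,658,768 / 0.73 = 10,491,463 BTU = 104.9 therm → 104.9 × €2.50 = €262.29
Electric: 7,658,768 BTU / 3412 = 2,245 kWh → × €0.144 = €323.23
Difference = |€262.29 − €323.23| = €60.94

€60.94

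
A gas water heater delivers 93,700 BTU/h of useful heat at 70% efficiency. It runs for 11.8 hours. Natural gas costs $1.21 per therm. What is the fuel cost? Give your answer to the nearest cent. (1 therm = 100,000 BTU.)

$19.11

Heat delivered = 93,700 BTU/h × 11.8 h = 1,105,660 BTU
Gas input = 1,105,660 / 0.70 = 1,579,514 BTU
= 1,579,514 / 100,000 = 15.8 therm
Cost = 15.8 × $1.21/therm = $19.11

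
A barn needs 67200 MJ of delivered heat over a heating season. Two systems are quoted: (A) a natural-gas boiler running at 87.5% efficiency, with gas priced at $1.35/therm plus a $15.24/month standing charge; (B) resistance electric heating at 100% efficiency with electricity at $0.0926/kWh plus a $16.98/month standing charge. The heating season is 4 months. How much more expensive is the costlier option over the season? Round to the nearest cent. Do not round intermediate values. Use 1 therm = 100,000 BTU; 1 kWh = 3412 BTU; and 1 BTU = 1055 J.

Heat load = 67200 MJ = 67,200,000,000 J / 1055 = 63,696,682 BTU
Gas: input = 63,696,682 / 0.875 = 72,796,209 BTU = 728 therm → 728 × $1.35 = $982.75; + 4 × $15.24 standing = $1,043.71
Electric: 63,696,682 BTU / 3412 = 18,670 kWh → × $0.0926 = $1,728.70; + 4 × $16.98 standing = $1,796.62
Difference = |$1,043.71 − $1,796.62| = $752.91

$752.91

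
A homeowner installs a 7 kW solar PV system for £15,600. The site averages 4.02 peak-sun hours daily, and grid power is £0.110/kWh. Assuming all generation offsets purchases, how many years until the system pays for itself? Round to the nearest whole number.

14 years

Daily generation = 7 kW × 4.02 h = 28.14 kWh
Annual generation = 28.14 × 365 = 10271 kWh
Annual savings = 10271 × £0.110 = £1,129.82
Payback = £15,600 / £1,129.82 = 13.8 years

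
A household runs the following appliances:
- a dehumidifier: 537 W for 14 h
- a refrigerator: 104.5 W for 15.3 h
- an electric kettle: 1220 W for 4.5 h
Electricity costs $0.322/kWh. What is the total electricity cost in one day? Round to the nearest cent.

$4.70

dehumidifier: 537 W × 14 h = 7,518 Wh = 7.518 kWh
refrigerator: 104.5 W × 15.3 h = 1,599 Wh = 1.599 kWh
electric kettle: 1220 W × 4.5 h = 5,490 Wh = 5.49 kWh
Total energy = 7.518 + 1.599 + 5.49 = 14.61 kWh
Cost = 14.61 kWh × $0.322 = $4.70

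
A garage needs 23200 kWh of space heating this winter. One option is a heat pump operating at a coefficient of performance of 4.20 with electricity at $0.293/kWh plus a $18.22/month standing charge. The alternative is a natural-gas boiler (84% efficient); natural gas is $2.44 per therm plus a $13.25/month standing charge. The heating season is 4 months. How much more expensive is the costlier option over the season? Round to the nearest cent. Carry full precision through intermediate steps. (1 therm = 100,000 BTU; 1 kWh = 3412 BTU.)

Heat load = 23200 kWh × 3412 = 79,158,400 BTU
Gas: input = 79,158,400 / 0.84 = 94,236,190 BTU = 942.4 therm → 942.4 × $2.44 = $2,299.36; + 4 × $13.25 standing = $2,352.36
Heat pump: 79,158,400 BTU / 3412 = 23,200 kWh heat; / 4.20 = 5,524 kWh in → × $0.293 = $1,618.48; + 4 × $18.22 standing = $1,691.36
Difference = |$2,352.36 − $1,691.36| = $661.01

$661.01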